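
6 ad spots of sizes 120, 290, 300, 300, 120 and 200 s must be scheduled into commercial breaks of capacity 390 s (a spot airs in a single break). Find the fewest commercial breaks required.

Total = 300 + 300 + 290 + 200 + 120 + 120 = 1330 s.
Lower bound: ⌈1330/390⌉ = 4 commercial breaks.
A packing using 5 commercial breaks:
  break 1: 300 = 300
  break 2: 300 = 300
  break 3: 290 = 290
  break 4: 200 + 120 = 320
  break 5: 120 = 120
No arrangement into 4 commercial breaks stays within capacity, so 5 is optimal.

5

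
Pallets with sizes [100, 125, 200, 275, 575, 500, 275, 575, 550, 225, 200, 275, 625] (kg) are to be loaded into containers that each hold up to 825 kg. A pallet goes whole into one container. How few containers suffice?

Total = 625 + 575 + 575 + 550 + 500 + 275 + 275 + 275 + 225 + 200 + 200 + 125 + 100 = 4500 kg.
Lower bound: ⌈4500/825⌉ = 6 containers.
A packing using 6 containers:
  container 1: 625 + 200 = 825
  container 2: 575 + 225 = 800
  container 3: 575 + 200 = 775
  container 4: 550 + 275 = 825
  container 5: 500 + 275 = 775
  container 6: 275 + 125 + 100 = 500
This matches the lower bound, so 6 is optimal.

6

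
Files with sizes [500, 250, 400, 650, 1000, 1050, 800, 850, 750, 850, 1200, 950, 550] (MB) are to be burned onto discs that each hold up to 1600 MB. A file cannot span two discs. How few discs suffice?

7

Total = 1200 + 1050 + 1000 + 950 + 850 + 850 + 800 + 750 + 650 + 550 + 500 + 400 + 250 = 9800 MB.
Lower bound: ⌈9800/1600⌉ = 7 discs.
A packing using 7 discs:
  disc 1: 1200 + 400 = 1600
  disc 2: 1050 + 550 = 1600
  disc 3: 1000 + 500 = 1500
  disc 4: 950 + 650 = 1600
  disc 5: 850 + 750 = 1600
  disc 6: 850 + 250 = 1100
  disc 7: 800 = 800
This matches the lower bound, so 7 is optimal.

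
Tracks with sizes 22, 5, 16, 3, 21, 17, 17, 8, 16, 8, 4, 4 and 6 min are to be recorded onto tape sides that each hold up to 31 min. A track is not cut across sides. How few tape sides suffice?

6

Total = 22 + 21 + 17 + 17 + 16 + 16 + 8 + 8 + 6 + 5 + 4 + 4 + 3 = 147 min.
Lower bound: ⌈147/31⌉ = 5 tape sides.
Also, 6 tracks each exceed 31/2 min, and no two of those can share a side, so at least 6 tape sides are needed.
A packing using 6 tape sides:
  side 1: 22 + 8 = 30
  side 2: 21 + 8 = 29
  side 3: 17 + 6 + 5 + 3 = 31
  side 4: 17 + 4 + 4 = 25
  side 5: 16 = 16
  side 6: 16 = 16
This matches the lower bound, so 6 is optimal.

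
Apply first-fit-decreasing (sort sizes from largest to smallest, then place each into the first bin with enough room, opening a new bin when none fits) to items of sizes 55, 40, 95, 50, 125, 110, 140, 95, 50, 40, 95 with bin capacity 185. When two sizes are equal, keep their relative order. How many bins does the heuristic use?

6

Sorted descending: 140, 125, 110, 95, 95, 95, 55, 50, 50, 40, 40.
  140 → bin 1 (new)  [load 140/185]
  125 → bin 2 (new)  [load 125/185]
  110 → bin 3 (new)  [load 110/185]
  95 → bin 4 (new)  [load 95/185]
  95 → bin 5 (new)  [load 95/185]
  95 → bin 6 (new)  [load 95/185]
  55 → bin 2  [load 180/185]
  50 → bin 3  [load 160/185]
  50 → bin 4  [load 145/185]
  40 → bin 1  [load 180/185]
  40 → bin 4  [load 185/185]
6 bins opened.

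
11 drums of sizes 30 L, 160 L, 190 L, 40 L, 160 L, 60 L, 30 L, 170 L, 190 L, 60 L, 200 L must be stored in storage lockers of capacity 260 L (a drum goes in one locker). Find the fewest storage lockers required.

6

Total = 200 + 190 + 190 + 170 + 160 + 160 + 60 + 60 + 40 + 30 + 30 = 1290 L.
Lower bound: ⌈1290/260⌉ = 5 storage lockers.
Also, 6 drums each exceed 130 L, and no two of those can share a locker, so at least 6 storage lockers are needed.
A packing using 6 storage lockers:
  locker 1: 200 + 60 = 260
  locker 2: 190 + 60 = 250
  locker 3: 190 + 40 + 30 = 260
  locker 4: 170 + 30 = 200
  locker 5: 160 = 160
  locker 6: 160 = 160
This matches the lower bound, so 6 is optimal.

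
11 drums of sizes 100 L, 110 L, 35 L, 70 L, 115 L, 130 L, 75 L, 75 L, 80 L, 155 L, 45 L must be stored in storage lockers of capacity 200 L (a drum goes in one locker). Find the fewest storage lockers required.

Total = 155 + 130 + 115 + 110 + 100 + 80 + 75 + 75 + 70 + 45 + 35 = 990 L.
Lower bound: ⌈990/200⌉ = 5 storage lockers.
A packing using 6 storage lockers:
  locker 1: 155 + 45 = 200
  locker 2: 130 + 70 = 200
  locker 3: 115 + 80 = 195
  locker 4: 110 + 75 = 185
  locker 5: 100 + 75 = 175
  locker 6: 35 = 35
No arrangement into 5 storage lockers stays within capacity, so 6 is optimal.

6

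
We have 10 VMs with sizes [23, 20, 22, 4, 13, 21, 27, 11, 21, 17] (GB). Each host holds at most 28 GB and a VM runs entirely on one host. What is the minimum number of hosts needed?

8

Total = 27 + 23 + 22 + 21 + 21 + 20 + 17 + 13 + 11 + 4 = 179 GB.
Lower bound: ⌈179/28⌉ = 7 hosts.
A packing using 8 hosts:
  host 1: 27 = 27
  host 2: 23 + 4 = 27
  host 3: 22 = 22
  host 4: 21 = 21
  host 5: 21 = 21
  host 6: 20 = 20
  host 7: 17 + 11 = 28
  host 8: 13 = 13
No arrangement into 7 hosts stays within capacity, so 8 is optimal.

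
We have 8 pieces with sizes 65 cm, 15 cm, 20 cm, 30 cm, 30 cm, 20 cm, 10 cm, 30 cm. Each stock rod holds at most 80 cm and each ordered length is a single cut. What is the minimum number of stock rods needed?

Total = 65 + 30 + 30 + 30 + 20 + 20 + 15 + 10 = 220 cm.
Lower bound: ⌈220/80⌉ = 3 stock rods.
A packing using 3 stock rods:
  stock rod 1: 65 + 15 = 80
  stock rod 2: 30 + 30 + 20 = 80
  stock rod 3: 30 + 20 + 10 = 60
This matches the lower bound, so 3 is optimal.

3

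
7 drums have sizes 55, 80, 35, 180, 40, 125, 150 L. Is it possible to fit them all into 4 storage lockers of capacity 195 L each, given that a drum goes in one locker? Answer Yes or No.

Yes

A valid assignment using 4 storage lockers:
  locker 1: 180 = 180
  locker 2: 150 + 40 = 190
  locker 3: 125 + 55 = 180
  locker 4: 80 + 35 = 115
Every load is within 195 L, so 4 storage lockers suffice.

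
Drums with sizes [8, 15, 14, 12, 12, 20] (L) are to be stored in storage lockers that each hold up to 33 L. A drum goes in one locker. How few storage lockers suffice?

Total = 20 + 15 + 14 + 12 + 12 + 8 = 81 L.
Lower bound: ⌈81/33⌉ = 3 storage lockers.
A packing using 3 storage lockers:
  locker 1: 20 + 12 = 32
  locker 2: 15 + 14 = 29
  locker 3: 12 + 8 = 20
This matches the lower bound, so 3 is optimal.

3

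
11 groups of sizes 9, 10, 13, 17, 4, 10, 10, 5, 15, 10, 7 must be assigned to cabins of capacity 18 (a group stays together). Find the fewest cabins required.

Total = 17 + 15 + 13 + 10 + 10 + 10 + 10 + 9 + 7 + 5 + 4 = 110.
Lower bound: ⌈110/18⌉ = 7 cabins.
A packing using 8 cabins:
  cabin 1: 17 = 17
  cabin 2: 15 = 15
  cabin 3: 13 + 5 = 18
  cabin 4: 10 + 7 = 17
  cabin 5: 10 + 4 = 14
  cabin 6: 10 = 10
  cabin 7: 10 = 10
  cabin 8: 9 = 9
No arrangement into 7 cabins stays within capacity, so 8 is optimal.

8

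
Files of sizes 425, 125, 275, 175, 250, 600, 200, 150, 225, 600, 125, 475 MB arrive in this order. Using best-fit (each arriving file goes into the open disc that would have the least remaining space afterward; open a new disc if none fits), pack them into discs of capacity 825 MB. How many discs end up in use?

5

  425 → disc 1 (new)  [load 425/825]
  125 → disc 1  [load 550/825]
  275 → disc 1  [load 825/825]
  175 → disc 2 (new)  [load 175/825]
  250 → disc 2  [load 425/825]
  600 → disc 3 (new)  [load 600/825]
  200 → disc 3  [load 800/825]
  150 → disc 2  [load 575/825]
  225 → disc 2  [load 800/825]
  600 → disc 4 (new)  [load 600/825]
  125 → disc 4  [load 725/825]
  475 → disc 5 (new)  [load 475/825]
5 discs opened.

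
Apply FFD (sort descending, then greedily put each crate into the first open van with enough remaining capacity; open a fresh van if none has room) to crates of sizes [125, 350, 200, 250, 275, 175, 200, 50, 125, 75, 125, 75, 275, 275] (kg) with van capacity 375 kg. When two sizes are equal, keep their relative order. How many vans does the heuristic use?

Sorted descending: 350, 275, 275, 275, 250, 200, 200, 175, 125, 125, 125, 75, 75, 50.
  350 → van 1 (new)  [load 350/375]
  275 → van 2 (new)  [load 275/375]
  275 → van 3 (new)  [load 275/375]
  275 → van 4 (new)  [load 275/375]
  250 → van 5 (new)  [load 250/375]
  200 → van 6 (new)  [load 200/375]
  200 → van 7 (new)  [load 200/375]
  175 → van 6  [load 375/375]
  125 → van 5  [load 375/375]
  125 → van 7  [load 325/375]
  125 → van 8 (new)  [load 125/375]
  75 → van 2  [load 350/375]
  75 → van 3  [load 350/375]
  50 → van 4  [load 325/375]
8 vans opened.

8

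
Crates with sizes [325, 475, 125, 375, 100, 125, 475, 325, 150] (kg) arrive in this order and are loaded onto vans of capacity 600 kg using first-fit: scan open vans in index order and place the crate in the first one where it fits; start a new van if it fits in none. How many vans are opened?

  325 → van 1 (new)  [load 325/600]
  475 → van 2 (new)  [load 475/600]
  125 → van 1  [load 450/600]
  375 → van 3 (new)  [load 375/600]
  100 → van 1  [load 550/600]
  125 → van 2  [load 600/600]
  475 → van 4 (new)  [load 475/600]
  325 → van 5 (new)  [load 325/600]
  150 → van 3  [load 525/600]
5 vans opened.

5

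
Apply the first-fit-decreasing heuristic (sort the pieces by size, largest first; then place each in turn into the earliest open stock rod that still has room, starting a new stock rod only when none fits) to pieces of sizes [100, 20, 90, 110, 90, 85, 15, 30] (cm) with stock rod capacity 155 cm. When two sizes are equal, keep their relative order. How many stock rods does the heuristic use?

Sorted descending: 110, 100, 90, 90, 85, 30, 20, 15.
  110 → stock rod 1 (new)  [load 110/155]
  100 → stock rod 2 (new)  [load 100/155]
  90 → stock rod 3 (new)  [load 90/155]
  90 → stock rod 4 (new)  [load 90/155]
  85 → stock rod 5 (new)  [load 85/155]
  30 → stock rod 1  [load 140/155]
  20 → stock rod 2  [load 120/155]
  15 → stock rod 1  [load 155/155]
5 stock rods opened.

5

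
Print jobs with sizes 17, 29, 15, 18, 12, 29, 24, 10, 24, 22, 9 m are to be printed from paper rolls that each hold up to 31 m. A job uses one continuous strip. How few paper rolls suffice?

8

Total = 29 + 29 + 24 + 24 + 22 + 18 + 17 + 15 + 12 + 10 + 9 = 209 m.
Lower bound: ⌈209/31⌉ = 7 paper rolls.
A packing using 8 paper rolls:
  roll 1: 29 = 29
  roll 2: 29 = 29
  roll 3: 24 = 24
  roll 4: 24 = 24
  roll 5: 22 + 9 = 31
  roll 6: 18 + 12 = 30
  roll 7: 17 + 10 = 27
  roll 8: 15 = 15
No arrangement into 7 paper rolls stays within capacity, so 8 is optimal.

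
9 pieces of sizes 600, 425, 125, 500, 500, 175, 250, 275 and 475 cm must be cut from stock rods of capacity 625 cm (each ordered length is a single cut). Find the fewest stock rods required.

Total = 600 + 500 + 500 + 475 + 425 + 275 + 250 + 175 + 125 = 3325 cm.
Lower bound: ⌈3325/625⌉ = 6 stock rods.
A packing using 6 stock rods:
  stock rod 1: 600 = 600
  stock rod 2: 500 + 125 = 625
  stock rod 3: 500 = 500
  stock rod 4: 475 = 475
  stock rod 5: 425 + 175 = 600
  stock rod 6: 275 + 250 = 525
This matches the lower bound, so 6 is optimal.

6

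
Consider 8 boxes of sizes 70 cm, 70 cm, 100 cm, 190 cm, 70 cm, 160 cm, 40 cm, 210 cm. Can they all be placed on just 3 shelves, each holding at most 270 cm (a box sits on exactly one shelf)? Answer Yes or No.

No

Total = 910 cm; ⌈910/270⌉ = 4.
At least 4 shelves are required, but only 3 are allowed.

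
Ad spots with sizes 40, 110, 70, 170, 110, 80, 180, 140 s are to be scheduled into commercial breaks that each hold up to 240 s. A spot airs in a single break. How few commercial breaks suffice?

4

Total = 180 + 170 + 140 + 110 + 110 + 80 + 70 + 40 = 900 s.
Lower bound: ⌈900/240⌉ = 4 commercial breaks.
A packing using 4 commercial breaks:
  break 1: 180 + 40 = 220
  break 2: 170 + 70 = 240
  break 3: 140 + 80 = 220
  break 4: 110 + 110 = 220
This matches the lower bound, so 4 is optimal.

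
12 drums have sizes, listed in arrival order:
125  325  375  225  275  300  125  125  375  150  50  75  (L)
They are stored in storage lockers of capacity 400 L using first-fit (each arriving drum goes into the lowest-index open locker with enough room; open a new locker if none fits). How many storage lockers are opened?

7

  125 → locker 1 (new)  [load 125/400]
  325 → locker 2 (new)  [load 325/400]
  375 → locker 3 (new)  [load 375/400]
  225 → locker 1  [load 350/400]
  275 → locker 4 (new)  [load 275/400]
  300 → locker 5 (new)  [load 300/400]
  125 → locker 4  [load 400/400]
  125 → locker 6 (new)  [load 125/400]
  375 → locker 7 (new)  [load 375/400]
  150 → locker 6  [load 275/400]
  50 → locker 1  [load 400/400]
  75 → locker 2  [load 400/400]
7 storage lockers opened.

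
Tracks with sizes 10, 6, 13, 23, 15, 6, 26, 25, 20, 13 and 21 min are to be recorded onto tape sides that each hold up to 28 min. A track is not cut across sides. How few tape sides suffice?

Total = 26 + 25 + 23 + 21 + 20 + 15 + 13 + 13 + 10 + 6 + 6 = 178 min.
Lower bound: ⌈178/28⌉ = 7 tape sides.
A packing using 7 tape sides:
  side 1: 26 = 26
  side 2: 25 = 25
  side 3: 23 = 23
  side 4: 21 + 6 = 27
  side 5: 20 + 6 = 26
  side 6: 15 + 13 = 28
  side 7: 13 + 10 = 23
This matches the lower bound, so 7 is optimal.

7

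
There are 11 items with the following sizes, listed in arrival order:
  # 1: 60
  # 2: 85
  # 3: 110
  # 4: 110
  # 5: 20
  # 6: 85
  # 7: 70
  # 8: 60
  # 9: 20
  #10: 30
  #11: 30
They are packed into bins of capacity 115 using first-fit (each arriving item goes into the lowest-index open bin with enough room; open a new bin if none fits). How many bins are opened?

  60 → bin 1 (new)  [load 60/115]
  85 → bin 2 (new)  [load 85/115]
  110 → bin 3 (new)  [load 110/115]
  110 → bin 4 (new)  [load 110/115]
  20 → bin 1  [load 80/115]
  85 → bin 5 (new)  [load 85/115]
  70 → bin 6 (new)  [load 70/115]
  60 → bin 7 (new)  [load 60/115]
  20 → bin 1  [load 100/115]
  30 → bin 2  [load 115/115]
  30 → bin 5  [load 115/115]
7 bins opened.

7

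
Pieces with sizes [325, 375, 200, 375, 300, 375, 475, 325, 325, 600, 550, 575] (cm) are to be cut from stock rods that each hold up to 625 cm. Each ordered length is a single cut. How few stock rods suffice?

Total = 600 + 575 + 550 + 475 + 375 + 375 + 375 + 325 + 325 + 325 + 300 + 200 = 4800 cm.
Lower bound: ⌈4800/625⌉ = 8 stock rods.
Also, 10 pieces each exceed 625/2 cm, and no two of those can share a stock rod, so at least 10 stock rods are needed.
A packing using 10 stock rods:
  stock rod 1: 600 = 600
  stock rod 2: 575 = 575
  stock rod 3: 550 = 550
  stock rod 4: 475 = 475
  stock rod 5: 375 + 200 = 575
  stock rod 6: 375 = 375
  stock rod 7: 375 = 375
  stock rod 8: 325 + 300 = 625
  stock rod 9: 325 = 325
  stock rod 10: 325 = 325
This matches the lower bound, so 10 is optimal.

10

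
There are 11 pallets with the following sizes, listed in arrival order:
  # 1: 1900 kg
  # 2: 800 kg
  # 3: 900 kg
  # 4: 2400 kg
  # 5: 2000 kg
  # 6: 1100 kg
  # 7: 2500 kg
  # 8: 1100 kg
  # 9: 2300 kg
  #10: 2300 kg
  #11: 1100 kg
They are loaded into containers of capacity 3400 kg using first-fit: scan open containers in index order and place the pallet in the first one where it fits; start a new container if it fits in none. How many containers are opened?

6

  1900 → container 1 (new)  [load 1900/3400]
  800 → container 1  [load 2700/3400]
  900 → container 2 (new)  [load 900/3400]
  2400 → container 2  [load 3300/3400]
  2000 → container 3 (new)  [load 2000/3400]
  1100 → container 3  [load 3100/3400]
  2500 → container 4 (new)  [load 2500/3400]
  1100 → container 5 (new)  [load 1100/3400]
  2300 → container 5  [load 3400/3400]
  2300 → container 6 (new)  [load 2300/3400]
  1100 → container 6  [load 3400/3400]
6 containers opened.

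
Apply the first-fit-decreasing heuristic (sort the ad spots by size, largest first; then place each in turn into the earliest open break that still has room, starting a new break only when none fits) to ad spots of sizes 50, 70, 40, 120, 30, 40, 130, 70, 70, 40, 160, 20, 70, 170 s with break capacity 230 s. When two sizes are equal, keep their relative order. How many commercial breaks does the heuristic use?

Sorted descending: 170, 160, 130, 120, 70, 70, 70, 70, 50, 40, 40, 40, 30, 20.
  170 → break 1 (new)  [load 170/230]
  160 → break 2 (new)  [load 160/230]
  130 → break 3 (new)  [load 130/230]
  120 → break 4 (new)  [load 120/230]
  70 → break 2  [load 230/230]
  70 → break 3  [load 200/230]
  70 → break 4  [load 190/230]
  70 → break 5 (new)  [load 70/230]
  50 → break 1  [load 220/230]
  40 → break 4  [load 230/230]
  40 → break 5  [load 110/230]
  40 → break 5  [load 150/230]
  30 → break 3  [load 230/230]
  20 → break 5  [load 170/230]
5 commercial breaks opened.

5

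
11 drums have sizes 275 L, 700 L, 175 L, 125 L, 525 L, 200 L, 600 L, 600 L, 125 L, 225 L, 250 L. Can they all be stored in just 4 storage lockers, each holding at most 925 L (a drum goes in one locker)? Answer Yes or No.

No

Total = 3800 L; ⌈3800/925⌉ = 5.
At least 5 storage lockers are required, but only 4 are allowed.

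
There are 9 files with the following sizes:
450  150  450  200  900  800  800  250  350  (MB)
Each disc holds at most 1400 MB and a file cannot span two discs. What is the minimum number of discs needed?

Total = 900 + 800 + 800 + 450 + 450 + 350 + 250 + 200 + 150 = 4350 MB.
Lower bound: ⌈4350/1400⌉ = 4 discs.
A packing using 4 discs:
  disc 1: 900 + 450 = 1350
  disc 2: 800 + 450 + 150 = 1400
  disc 3: 800 + 350 + 250 = 1400
  disc 4: 200 = 200
This matches the lower bound, so 4 is optimal.

4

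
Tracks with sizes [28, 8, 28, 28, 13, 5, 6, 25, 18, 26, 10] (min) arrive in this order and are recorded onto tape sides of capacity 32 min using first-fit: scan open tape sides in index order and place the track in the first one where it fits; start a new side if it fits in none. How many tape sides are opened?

  28 → side 1 (new)  [load 28/32]
  8 → side 2 (new)  [load 8/32]
  28 → side 3 (new)  [load 28/32]
  28 → side 4 (new)  [load 28/32]
  13 → side 2  [load 21/32]
  5 → side 2  [load 26/32]
  6 → side 2  [load 32/32]
  25 → side 5 (new)  [load 25/32]
  18 → side 6 (new)  [load 18/32]
  26 → side 7 (new)  [load 26/32]
  10 → side 6  [load 28/32]
7 tape sides opened.

7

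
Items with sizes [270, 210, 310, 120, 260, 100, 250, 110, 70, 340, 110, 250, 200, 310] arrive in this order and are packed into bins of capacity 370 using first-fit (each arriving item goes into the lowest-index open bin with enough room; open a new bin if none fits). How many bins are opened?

9

  270 → bin 1 (new)  [load 270/370]
  210 → bin 2 (new)  [load 210/370]
  310 → bin 3 (new)  [load 310/370]
  120 → bin 2  [load 330/370]
  260 → bin 4 (new)  [load 260/370]
  100 → bin 1  [load 370/370]
  250 → bin 5 (new)  [load 250/370]
  110 → bin 4  [load 370/370]
  70 → bin 5  [load 320/370]
  340 → bin 6 (new)  [load 340/370]
  110 → bin 7 (new)  [load 110/370]
  250 → bin 7  [load 360/370]
  200 → bin 8 (new)  [load 200/370]
  310 → bin 9 (new)  [load 310/370]
9 bins opened.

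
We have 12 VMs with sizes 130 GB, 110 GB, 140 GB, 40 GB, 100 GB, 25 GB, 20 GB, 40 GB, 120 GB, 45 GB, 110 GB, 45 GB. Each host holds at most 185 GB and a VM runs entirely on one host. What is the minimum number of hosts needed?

Total = 140 + 130 + 120 + 110 + 110 + 100 + 45 + 45 + 40 + 40 + 25 + 20 = 925 GB.
Lower bound: ⌈925/185⌉ = 5 hosts.
Also, 6 VMs each exceed 185/2 GB, and no two of those can share a host, so at least 6 hosts are needed.
A packing using 6 hosts:
  host 1: 140 + 45 = 185
  host 2: 130 + 45 = 175
  host 3: 120 + 40 + 25 = 185
  host 4: 110 + 40 + 20 = 170
  host 5: 110 = 110
  host 6: 100 = 100
This matches the lower bound, so 6 is optimal.

6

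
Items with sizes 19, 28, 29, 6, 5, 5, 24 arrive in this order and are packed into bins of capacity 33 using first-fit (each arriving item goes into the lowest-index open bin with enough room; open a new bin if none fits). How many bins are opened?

  19 → bin 1 (new)  [load 19/33]
  28 → bin 2 (new)  [load 28/33]
  29 → bin 3 (new)  [load 29/33]
  6 → bin 1  [load 25/33]
  5 → bin 1  [load 30/33]
  5 → bin 2  [load 33/33]
  24 → bin 4 (new)  [load 24/33]
4 bins opened.

4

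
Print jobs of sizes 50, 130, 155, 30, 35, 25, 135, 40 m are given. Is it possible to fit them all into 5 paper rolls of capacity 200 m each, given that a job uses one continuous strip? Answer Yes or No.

Yes

A valid assignment using 4 paper rolls:
  roll 1: 155 + 40 = 195
  roll 2: 135 + 50 = 185
  roll 3: 130 + 35 + 30 = 195
  roll 4: 25 = 25
That uses only 4 ≤ 5, so 5 paper rolls are enough.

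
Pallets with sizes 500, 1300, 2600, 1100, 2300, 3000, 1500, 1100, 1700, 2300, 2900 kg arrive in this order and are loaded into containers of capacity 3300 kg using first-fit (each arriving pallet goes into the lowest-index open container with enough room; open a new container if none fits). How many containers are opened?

8

  500 → container 1 (new)  [load 500/3300]
  1300 → container 1  [load 1800/3300]
  2600 → container 2 (new)  [load 2600/3300]
  1100 → container 1  [load 2900/3300]
  2300 → container 3 (new)  [load 2300/3300]
  3000 → container 4 (new)  [load 3000/3300]
  1500 → container 5 (new)  [load 1500/3300]
  1100 → container 5  [load 2600/3300]
  1700 → container 6 (new)  [load 1700/3300]
  2300 → container 7 (new)  [load 2300/3300]
  2900 → container 8 (new)  [load 2900/3300]
8 containers opened.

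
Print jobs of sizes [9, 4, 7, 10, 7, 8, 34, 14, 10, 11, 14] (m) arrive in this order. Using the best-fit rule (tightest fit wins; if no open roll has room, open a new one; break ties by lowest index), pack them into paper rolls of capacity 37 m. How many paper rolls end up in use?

  9 → roll 1 (new)  [load 9/37]
  4 → roll 1  [load 13/37]
  7 → roll 1  [load 20/37]
  10 → roll 1  [load 30/37]
  7 → roll 1  [load 37/37]
  8 → roll 2 (new)  [load 8/37]
  34 → roll 3 (new)  [load 34/37]
  14 → roll 2  [load 22/37]
  10 → roll 2  [load 32/37]
  11 → roll 4 (new)  [load 11/37]
  14 → roll 4  [load 25/37]
4 paper rolls opened.

4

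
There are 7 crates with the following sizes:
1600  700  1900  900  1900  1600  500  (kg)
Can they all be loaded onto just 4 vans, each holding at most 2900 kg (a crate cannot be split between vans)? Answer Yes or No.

Yes

A valid assignment using 4 vans:
  van 1: 1900 + 900 = 2800
  van 2: 1900 + 700 = 2600
  van 3: 1600 + 500 = 2100
  van 4: 1600 = 1600
Every load is within 2900 kg, so 4 vans suffice.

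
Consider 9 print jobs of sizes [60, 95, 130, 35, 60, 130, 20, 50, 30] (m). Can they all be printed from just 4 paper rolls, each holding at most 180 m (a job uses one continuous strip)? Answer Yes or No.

A valid assignment using 4 paper rolls:
  roll 1: 130 + 50 = 180
  roll 2: 130 + 35 = 165
  roll 3: 95 + 60 + 20 = 175
  roll 4: 60 + 30 = 90
Every load is within 180 m, so 4 paper rolls suffice.

Yes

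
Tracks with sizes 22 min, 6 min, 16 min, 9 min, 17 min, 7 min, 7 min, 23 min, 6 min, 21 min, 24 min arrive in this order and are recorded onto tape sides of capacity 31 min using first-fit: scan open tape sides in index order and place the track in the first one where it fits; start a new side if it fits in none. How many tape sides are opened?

6

  22 → side 1 (new)  [load 22/31]
  6 → side 1  [load 28/31]
  16 → side 2 (new)  [load 16/31]
  9 → side 2  [load 25/31]
  17 → side 3 (new)  [load 17/31]
  7 → side 3  [load 24/31]
  7 → side 3  [load 31/31]
  23 → side 4 (new)  [load 23/31]
  6 → side 2  [load 31/31]
  21 → side 5 (new)  [load 21/31]
  24 → side 6 (new)  [load 24/31]
6 tape sides opened.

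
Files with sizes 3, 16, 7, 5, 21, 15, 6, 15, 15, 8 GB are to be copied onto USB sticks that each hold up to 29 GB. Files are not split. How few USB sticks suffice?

5

Total = 21 + 16 + 15 + 15 + 15 + 8 + 7 + 6 + 5 + 3 = 111 GB.
Lower bound: ⌈111/29⌉ = 4 USB sticks.
Also, 5 files each exceed 29/2 GB, and no two of those can share a USB stick, so at least 5 USB sticks are needed.
A packing using 5 USB sticks:
  USB stick 1: 21 + 8 = 29
  USB stick 2: 16 + 7 + 6 = 29
  USB stick 3: 15 + 5 + 3 = 23
  USB stick 4: 15 = 15
  USB stick 5: 15 = 15
This matches the lower bound, so 5 is optimal.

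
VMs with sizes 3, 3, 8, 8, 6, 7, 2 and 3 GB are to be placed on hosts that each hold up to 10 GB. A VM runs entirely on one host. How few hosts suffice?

5

Total = 8 + 8 + 7 + 6 + 3 + 3 + 3 + 2 = 40 GB.
Lower bound: ⌈40/10⌉ = 4 hosts.
A packing using 5 hosts:
  host 1: 8 + 2 = 10
  host 2: 8 = 8
  host 3: 7 + 3 = 10
  host 4: 6 + 3 = 9
  host 5: 3 = 3
No arrangement into 4 hosts stays within capacity, so 5 is optimal.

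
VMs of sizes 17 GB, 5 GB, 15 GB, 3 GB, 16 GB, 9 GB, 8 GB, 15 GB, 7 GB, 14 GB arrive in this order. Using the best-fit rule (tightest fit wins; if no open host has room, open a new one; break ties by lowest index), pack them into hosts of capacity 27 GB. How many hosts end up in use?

  17 → host 1 (new)  [load 17/27]
  5 → host 1  [load 22/27]
  15 → host 2 (new)  [load 15/27]
  3 → host 1  [load 25/27]
  16 → host 3 (new)  [load 16/27]
  9 → host 3  [load 25/27]
  8 → host 2  [load 23/27]
  15 → host 4 (new)  [load 15/27]
  7 → host 4  [load 22/27]
  14 → host 5 (new)  [load 14/27]
5 hosts opened.

5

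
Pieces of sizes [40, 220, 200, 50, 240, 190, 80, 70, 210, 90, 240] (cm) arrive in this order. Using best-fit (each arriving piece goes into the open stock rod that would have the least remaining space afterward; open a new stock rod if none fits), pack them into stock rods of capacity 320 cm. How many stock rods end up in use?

6

  40 → stock rod 1 (new)  [load 40/320]
  220 → stock rod 1  [load 260/320]
  200 → stock rod 2 (new)  [load 200/320]
  50 → stock rod 1  [load 310/320]
  240 → stock rod 3 (new)  [load 240/320]
  190 → stock rod 4 (new)  [load 190/320]
  80 → stock rod 3  [load 320/320]
  70 → stock rod 2  [load 270/320]
  210 → stock rod 5 (new)  [load 210/320]
  90 → stock rod 5  [load 300/320]
  240 → stock rod 6 (new)  [load 240/320]
6 stock rods opened.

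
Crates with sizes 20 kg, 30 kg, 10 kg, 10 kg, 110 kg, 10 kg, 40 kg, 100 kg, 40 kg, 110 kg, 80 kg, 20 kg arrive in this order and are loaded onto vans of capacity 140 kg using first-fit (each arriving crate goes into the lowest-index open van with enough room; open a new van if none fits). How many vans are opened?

  20 → van 1 (new)  [load 20/140]
  30 → van 1  [load 50/140]
  10 → van 1  [load 60/140]
  10 → van 1  [load 70/140]
  110 → van 2 (new)  [load 110/140]
  10 → van 1  [load 80/140]
  40 → van 1  [load 120/140]
  100 → van 3 (new)  [load 100/140]
  40 → van 3  [load 140/140]
  110 → van 4 (new)  [load 110/140]
  80 → van 5 (new)  [load 80/140]
  20 → van 1  [load 140/140]
5 vans opened.

5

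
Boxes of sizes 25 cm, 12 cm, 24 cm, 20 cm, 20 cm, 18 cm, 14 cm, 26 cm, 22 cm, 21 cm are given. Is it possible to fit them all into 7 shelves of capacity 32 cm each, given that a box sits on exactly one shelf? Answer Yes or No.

Total = 202 cm; ⌈202/32⌉ = 7.
8 boxes each exceed half the capacity and cannot share a shelf, forcing at least 8 shelves.
At least 8 shelves are required, but only 7 are allowed.

No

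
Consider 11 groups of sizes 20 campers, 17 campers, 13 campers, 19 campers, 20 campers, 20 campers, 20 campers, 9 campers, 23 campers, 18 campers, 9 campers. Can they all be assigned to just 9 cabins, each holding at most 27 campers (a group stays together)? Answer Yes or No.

A valid assignment using 9 cabins:
  cabin 1: 23 = 23
  cabin 2: 20 = 20
  cabin 3: 20 = 20
  cabin 4: 20 = 20
  cabin 5: 20 = 20
  cabin 6: 19 = 19
  cabin 7: 18 + 9 = 27
  cabin 8: 17 + 9 = 26
  cabin 9: 13 = 13
Every load is within 27 campers, so 9 cabins suffice.

Yes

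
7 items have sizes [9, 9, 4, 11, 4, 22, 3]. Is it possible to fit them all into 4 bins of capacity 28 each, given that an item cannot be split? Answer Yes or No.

A valid assignment using 3 bins:
  bin 1: 22 + 4 = 26
  bin 2: 11 + 9 + 4 + 3 = 27
  bin 3: 9 = 9
That uses only 3 ≤ 4, so 4 bins are enough.

Yes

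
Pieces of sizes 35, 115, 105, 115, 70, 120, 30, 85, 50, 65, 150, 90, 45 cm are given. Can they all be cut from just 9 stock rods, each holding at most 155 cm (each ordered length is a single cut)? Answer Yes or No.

A valid assignment using 8 stock rods:
  stock rod 1: 150 = 150
  stock rod 2: 120 + 35 = 155
  stock rod 3: 115 + 30 = 145
  stock rod 4: 115 = 115
  stock rod 5: 105 + 50 = 155
  stock rod 6: 90 + 65 = 155
  stock rod 7: 85 + 70 = 155
  stock rod 8: 45 = 45
That uses only 8 ≤ 9, so 9 stock rods are enough.

Yes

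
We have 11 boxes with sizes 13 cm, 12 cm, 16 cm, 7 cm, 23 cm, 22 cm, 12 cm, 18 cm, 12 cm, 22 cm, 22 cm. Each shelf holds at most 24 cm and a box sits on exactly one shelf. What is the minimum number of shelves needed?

9

Total = 23 + 22 + 22 + 22 + 18 + 16 + 13 + 12 + 12 + 12 + 7 = 179 cm.
Lower bound: ⌈179/24⌉ = 8 shelves.
A packing using 9 shelves:
  shelf 1: 23 = 23
  shelf 2: 22 = 22
  shelf 3: 22 = 22
  shelf 4: 22 = 22
  shelf 5: 18 = 18
  shelf 6: 16 + 7 = 23
  shelf 7: 13 = 13
  shelf 8: 12 + 12 = 24
  shelf 9: 12 = 12
No arrangement into 8 shelves stays within capacity, so 9 is optimal.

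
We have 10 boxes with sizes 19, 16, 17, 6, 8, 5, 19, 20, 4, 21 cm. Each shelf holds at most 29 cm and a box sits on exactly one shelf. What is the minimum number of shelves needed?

Total = 21 + 20 + 19 + 19 + 17 + 16 + 8 + 6 + 5 + 4 = 135 cm.
Lower bound: ⌈135/29⌉ = 5 shelves.
Also, 6 boxes each exceed 29/2 cm, and no two of those can share a shelf, so at least 6 shelves are needed.
A packing using 6 shelves:
  shelf 1: 21 + 8 = 29
  shelf 2: 20 + 6 = 26
  shelf 3: 19 + 5 + 4 = 28
  shelf 4: 19 = 19
  shelf 5: 17 = 17
  shelf 6: 16 = 16
This matches the lower bound, so 6 is optimal.

6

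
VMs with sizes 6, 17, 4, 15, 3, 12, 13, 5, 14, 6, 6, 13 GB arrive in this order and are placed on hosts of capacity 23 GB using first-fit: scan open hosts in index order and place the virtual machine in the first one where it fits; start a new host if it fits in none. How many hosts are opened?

6

  6 → host 1 (new)  [load 6/23]
  17 → host 1  [load 23/23]
  4 → host 2 (new)  [load 4/23]
  15 → host 2  [load 19/23]
  3 → host 2  [load 22/23]
  12 → host 3 (new)  [load 12/23]
  13 → host 4 (new)  [load 13/23]
  5 → host 3  [load 17/23]
  14 → host 5 (new)  [load 14/23]
  6 → host 3  [load 23/23]
  6 → host 4  [load 19/23]
  13 → host 6 (new)  [load 13/23]
6 hosts opened.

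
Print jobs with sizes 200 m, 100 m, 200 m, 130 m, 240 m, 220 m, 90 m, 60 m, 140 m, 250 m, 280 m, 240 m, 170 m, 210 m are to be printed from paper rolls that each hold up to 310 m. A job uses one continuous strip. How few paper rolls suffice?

Total = 280 + 250 + 240 + 240 + 220 + 210 + 200 + 200 + 170 + 140 + 130 + 100 + 90 + 60 = 2530 m.
Lower bound: ⌈2530/310⌉ = 9 paper rolls.
A packing using 10 paper rolls:
  roll 1: 280 = 280
  roll 2: 250 + 60 = 310
  roll 3: 240 = 240
  roll 4: 240 = 240
  roll 5: 220 + 90 = 310
  roll 6: 210 + 100 = 310
  roll 7: 200 = 200
  roll 8: 200 = 200
  roll 9: 170 + 140 = 310
  roll 10: 130 = 130
No arrangement into 9 paper rolls stays within capacity, so 10 is optimal.

10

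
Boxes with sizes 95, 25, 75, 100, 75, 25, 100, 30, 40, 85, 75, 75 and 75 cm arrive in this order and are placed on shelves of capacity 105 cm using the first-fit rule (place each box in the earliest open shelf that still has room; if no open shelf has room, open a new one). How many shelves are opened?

10

  95 → shelf 1 (new)  [load 95/105]
  25 → shelf 2 (new)  [load 25/105]
  75 → shelf 2  [load 100/105]
  100 → shelf 3 (new)  [load 100/105]
  75 → shelf 4 (new)  [load 75/105]
  25 → shelf 4  [load 100/105]
  100 → shelf 5 (new)  [load 100/105]
  30 → shelf 6 (new)  [load 30/105]
  40 → shelf 6  [load 70/105]
  85 → shelf 7 (new)  [load 85/105]
  75 → shelf 8 (new)  [load 75/105]
  75 → shelf 9 (new)  [load 75/105]
  75 → shelf 10 (new)  [load 75/105]
10 shelves opened.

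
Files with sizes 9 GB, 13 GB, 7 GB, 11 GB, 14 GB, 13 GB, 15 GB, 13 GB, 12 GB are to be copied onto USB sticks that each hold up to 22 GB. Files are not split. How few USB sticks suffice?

Total = 15 + 14 + 13 + 13 + 13 + 12 + 11 + 9 + 7 = 107 GB.
Lower bound: ⌈107/22⌉ = 5 USB sticks.
Also, 6 files each exceed 11 GB, and no two of those can share a USB stick, so at least 6 USB sticks are needed.
A packing using 7 USB sticks:
  USB stick 1: 15 + 7 = 22
  USB stick 2: 14 = 14
  USB stick 3: 13 + 9 = 22
  USB stick 4: 13 = 13
  USB stick 5: 13 = 13
  USB stick 6: 12 = 12
  USB stick 7: 11 = 11
No arrangement into 6 USB sticks stays within capacity, so 7 is optimal.

7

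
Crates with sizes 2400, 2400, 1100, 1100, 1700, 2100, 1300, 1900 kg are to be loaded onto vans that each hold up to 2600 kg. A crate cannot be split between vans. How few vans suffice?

Total = 2400 + 2400 + 2100 + 1900 + 1700 + 1300 + 1100 + 1100 = 14000 kg.
Lower bound: ⌈14000/2600⌉ = 6 vans.
A packing using 7 vans:
  van 1: 2400 = 2400
  van 2: 2400 = 2400
  van 3: 2100 = 2100
  van 4: 1900 = 1900
  van 5: 1700 = 1700
  van 6: 1300 + 1100 = 2400
  van 7: 1100 = 1100
No arrangement into 6 vans stays within capacity, so 7 is optimal.

7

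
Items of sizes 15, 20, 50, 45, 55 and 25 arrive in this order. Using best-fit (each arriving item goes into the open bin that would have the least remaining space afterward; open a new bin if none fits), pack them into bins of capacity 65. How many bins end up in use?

4

  15 → bin 1 (new)  [load 15/65]
  20 → bin 1  [load 35/65]
  50 → bin 2 (new)  [load 50/65]
  45 → bin 3 (new)  [load 45/65]
  55 → bin 4 (new)  [load 55/65]
  25 → bin 1  [load 60/65]
4 bins opened.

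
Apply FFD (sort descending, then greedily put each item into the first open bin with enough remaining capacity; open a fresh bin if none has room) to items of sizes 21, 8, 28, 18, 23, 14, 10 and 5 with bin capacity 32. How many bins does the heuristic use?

5

Sorted descending: 28, 23, 21, 18, 14, 10, 8, 5.
  28 → bin 1 (new)  [load 28/32]
  23 → bin 2 (new)  [load 23/32]
  21 → bin 3 (new)  [load 21/32]
  18 → bin 4 (new)  [load 18/32]
  14 → bin 4  [load 32/32]
  10 → bin 3  [load 31/32]
  8 → bin 2  [load 31/32]
  5 → bin 5 (new)  [load 5/32]
5 bins opened.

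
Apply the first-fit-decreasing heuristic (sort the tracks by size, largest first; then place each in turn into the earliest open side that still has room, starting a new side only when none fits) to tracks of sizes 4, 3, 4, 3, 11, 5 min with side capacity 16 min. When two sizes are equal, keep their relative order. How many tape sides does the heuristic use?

Sorted descending: 11, 5, 4, 4, 3, 3.
  11 → side 1 (new)  [load 11/16]
  5 → side 1  [load 16/16]
  4 → side 2 (new)  [load 4/16]
  4 → side 2  [load 8/16]
  3 → side 2  [load 11/16]
  3 → side 2  [load 14/16]
2 tape sides opened.

2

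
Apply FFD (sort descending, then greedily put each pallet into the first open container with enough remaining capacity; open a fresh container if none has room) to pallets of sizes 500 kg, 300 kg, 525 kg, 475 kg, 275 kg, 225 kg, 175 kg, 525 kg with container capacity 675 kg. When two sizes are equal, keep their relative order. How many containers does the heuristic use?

Sorted descending: 525, 525, 500, 475, 300, 275, 225, 175.
  525 → container 1 (new)  [load 525/675]
  525 → container 2 (new)  [load 525/675]
  500 → container 3 (new)  [load 500/675]
  475 → container 4 (new)  [load 475/675]
  300 → container 5 (new)  [load 300/675]
  275 → container 5  [load 575/675]
  225 → container 6 (new)  [load 225/675]
  175 → container 3  [load 675/675]
6 containers opened.

6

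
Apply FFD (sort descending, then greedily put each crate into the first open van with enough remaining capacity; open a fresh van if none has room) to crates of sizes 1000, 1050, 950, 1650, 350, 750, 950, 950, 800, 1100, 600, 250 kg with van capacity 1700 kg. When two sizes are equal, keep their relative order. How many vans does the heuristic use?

Sorted descending: 1650, 1100, 1050, 1000, 950, 950, 950, 800, 750, 600, 350, 250.
  1650 → van 1 (new)  [load 1650/1700]
  1100 → van 2 (new)  [load 1100/1700]
  1050 → van 3 (new)  [load 1050/1700]
  1000 → van 4 (new)  [load 1000/1700]
  950 → van 5 (new)  [load 950/1700]
  950 → van 6 (new)  [load 950/1700]
  950 → van 7 (new)  [load 950/1700]
  800 → van 8 (new)  [load 800/1700]
  750 → van 5  [load 1700/1700]
  600 → van 2  [load 1700/1700]
  350 → van 3  [load 1400/1700]
  250 → van 3  [load 1650/1700]
8 vans opened.

8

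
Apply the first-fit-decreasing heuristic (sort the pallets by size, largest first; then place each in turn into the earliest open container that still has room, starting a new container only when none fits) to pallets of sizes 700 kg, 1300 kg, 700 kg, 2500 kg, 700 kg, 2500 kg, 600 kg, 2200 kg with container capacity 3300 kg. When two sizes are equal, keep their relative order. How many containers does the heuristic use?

4

Sorted descending: 2500, 2500, 2200, 1300, 700, 700, 700, 600.
  2500 → container 1 (new)  [load 2500/3300]
  2500 → container 2 (new)  [load 2500/3300]
  2200 → container 3 (new)  [load 2200/3300]
  1300 → container 4 (new)  [load 1300/3300]
  700 → container 1  [load 3200/3300]
  700 → container 2  [load 3200/3300]
  700 → container 3  [load 2900/3300]
  600 → container 4  [load 1900/3300]
4 containers opened.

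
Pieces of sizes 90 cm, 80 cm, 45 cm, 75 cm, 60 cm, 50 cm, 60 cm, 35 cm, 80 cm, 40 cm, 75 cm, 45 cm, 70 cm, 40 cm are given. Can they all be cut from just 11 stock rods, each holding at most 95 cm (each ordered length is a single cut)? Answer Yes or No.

Yes

A valid assignment using 11 stock rods:
  stock rod 1: 90 = 90
  stock rod 2: 80 = 80
  stock rod 3: 80 = 80
  stock rod 4: 75 = 75
  stock rod 5: 75 = 75
  stock rod 6: 70 = 70
  stock rod 7: 60 + 35 = 95
  stock rod 8: 60 = 60
  stock rod 9: 50 + 45 = 95
  stock rod 10: 45 + 40 = 85
  stock rod 11: 40 = 40
Every load is within 95 cm, so 11 stock rods suffice.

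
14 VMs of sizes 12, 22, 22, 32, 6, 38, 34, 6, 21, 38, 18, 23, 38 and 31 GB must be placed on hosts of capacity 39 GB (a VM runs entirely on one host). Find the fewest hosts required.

10

Total = 38 + 38 + 38 + 34 + 32 + 31 + 23 + 22 + 22 + 21 + 18 + 12 + 6 + 6 = 341 GB.
Lower bound: ⌈341/39⌉ = 9 hosts.
Also, 10 VMs each exceed 39/2 GB, and no two of those can share a host, so at least 10 hosts are needed.
A packing using 10 hosts:
  host 1: 38 = 38
  host 2: 38 = 38
  host 3: 38 = 38
  host 4: 34 = 34
  host 5: 32 + 6 = 38
  host 6: 31 + 6 = 37
  host 7: 23 + 12 = 35
  host 8: 22 = 22
  host 9: 22 = 22
  host 10: 21 + 18 = 39
This matches the lower bound, so 10 is optimal.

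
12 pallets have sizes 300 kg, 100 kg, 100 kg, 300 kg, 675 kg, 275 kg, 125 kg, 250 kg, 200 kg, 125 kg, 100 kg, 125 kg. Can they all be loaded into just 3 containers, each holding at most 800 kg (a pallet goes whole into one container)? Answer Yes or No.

Total = 2675 kg; ⌈2675/800⌉ = 4.
At least 4 containers are required, but only 3 are allowed.

No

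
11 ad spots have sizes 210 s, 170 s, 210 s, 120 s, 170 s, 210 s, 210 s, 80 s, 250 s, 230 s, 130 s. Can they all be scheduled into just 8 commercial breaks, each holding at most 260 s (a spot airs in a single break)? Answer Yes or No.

No

Total = 1990 s; ⌈1990/260⌉ = 8.
The bound of 8 does not rule out 8, but exhaustive search shows no assignment into 8 commercial breaks of capacity 260 s exists — the minimum is 9.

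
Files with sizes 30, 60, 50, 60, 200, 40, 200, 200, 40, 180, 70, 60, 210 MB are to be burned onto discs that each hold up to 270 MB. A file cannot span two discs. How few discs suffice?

Total = 210 + 200 + 200 + 200 + 180 + 70 + 60 + 60 + 60 + 50 + 40 + 40 + 30 = 1400 MB.
Lower bound: ⌈1400/270⌉ = 6 discs.
A packing using 6 discs:
  disc 1: 210 + 60 = 270
  disc 2: 200 + 70 = 270
  disc 3: 200 + 60 = 260
  disc 4: 200 + 60 = 260
  disc 5: 180 + 50 + 40 = 270
  disc 6: 40 + 30 = 70
This matches the lower bound, so 6 is optimal.

6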